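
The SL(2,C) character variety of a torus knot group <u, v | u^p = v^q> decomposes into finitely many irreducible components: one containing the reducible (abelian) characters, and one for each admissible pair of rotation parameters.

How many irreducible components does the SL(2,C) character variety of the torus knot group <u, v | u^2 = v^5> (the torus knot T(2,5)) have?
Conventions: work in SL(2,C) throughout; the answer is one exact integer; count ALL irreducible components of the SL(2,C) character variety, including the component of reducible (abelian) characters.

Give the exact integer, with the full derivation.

3

In the torus knot group T(2,5), u^2 = v^5 is central, so an irreducible representation sends it to +I or -I (Schur).
So on each irreducible component the traces are pinned: tr(u) = 2*cos(pi*alpha/2) with 1 <= alpha <= 1, tr(v) = 2*cos(pi*beta/5) with 1 <= beta <= 4.
The two central values (-1)^alpha I and (-1)^beta I must be the same matrix, so alpha and beta share a parity.
Counting: 1 odd alphas x 2 odd betas + 0 even alphas x 2 even betas = 2 + 0 = 2.
components with irreducible characters: 2; plus the single component of reducible (abelian) characters: total 3.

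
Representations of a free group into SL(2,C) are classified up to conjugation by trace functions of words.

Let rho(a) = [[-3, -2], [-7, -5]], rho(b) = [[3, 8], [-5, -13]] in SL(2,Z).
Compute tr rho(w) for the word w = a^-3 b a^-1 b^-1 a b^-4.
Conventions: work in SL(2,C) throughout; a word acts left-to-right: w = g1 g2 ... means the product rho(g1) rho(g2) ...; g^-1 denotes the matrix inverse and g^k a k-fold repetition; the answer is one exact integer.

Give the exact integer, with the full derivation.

rho(a^-1) = [[-5, 2], [7, -3]]
... * rho(a^-1) = [[-5, 2], [7, -3]]  ->  [[39, -16], [-56, 23]]
... * rho(a^-1) = [[-5, 2], [7, -3]]  ->  [[-307, 126], [441, -181]]
... * rho(b) = [[3, 8], [-5, -13]]  ->  [[-1551, -4094], [2228, 5881]]
... * rho(a^-1) = [[-5, 2], [7, -3]]  ->  [[-20903, 9180], [30027, -13187]]
... * rho(b^-1) = [[-13, -8], [5, 3]]  ->  [[317639, 194764], [-456286, -279777]]
... * rho(a) = [[-3, -2], [-7, -5]]  ->  [[-2316265, -1609098], [3327297, 2311457]]
... * rho(b^-1) = [[-13, -8], [5, 3]]  ->  [[22065955, 13702826], [-31697576, -19684005]]
... * rho(b^-1) = [[-13, -8], [5, 3]]  ->  [[-218343285, -135419162], [313648463, 194528593]]
... * rho(b^-1) = [[-13, -8], [5, 3]]  ->  [[2161366895, 1340488794], [-3104787054, -1925601925]]
... * rho(b^-1) = [[-13, -8], [5, 3]]  ->  [[-21395325665, -13269468778], [30734222077, 19061490657]]
tr = -21395325665 + 19061490657 = -2333835008

-2333835008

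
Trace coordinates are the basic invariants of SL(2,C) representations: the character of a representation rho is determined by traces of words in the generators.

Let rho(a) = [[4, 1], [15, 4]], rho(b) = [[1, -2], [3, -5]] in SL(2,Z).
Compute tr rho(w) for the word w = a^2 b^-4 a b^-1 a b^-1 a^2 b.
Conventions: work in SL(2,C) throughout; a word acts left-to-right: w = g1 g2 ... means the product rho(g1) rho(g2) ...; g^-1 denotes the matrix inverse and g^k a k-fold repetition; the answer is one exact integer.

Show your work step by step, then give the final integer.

248994428

rho(a) = [[4, 1], [15, 4]]
... * rho(a) = [[4, 1], [15, 4]]  ->  [[31, 8], [120, 31]]
... * rho(b^-1) = [[-5, 2], [-3, 1]]  ->  [[-179, 70], [-693, 271]]
... * rho(b^-1) = [[-5, 2], [-3, 1]]  ->  [[685, -288], [2652, -1115]]
... * rho(b^-1) = [[-5, 2], [-3, 1]]  ->  [[-2561, 1082], [-9915, 4189]]
... * rho(b^-1) = [[-5, 2], [-3, 1]]  ->  [[9559, -4040], [37008, -15641]]
... * rho(a) = [[4, 1], [15, 4]]  ->  [[-22364, -6601], [-86583, -25556]]
... * rho(b^-1) = [[-5, 2], [-3, 1]]  ->  [[131623, -51329], [509583, -198722]]
... * rho(a) = [[4, 1], [15, 4]]  ->  [[-243443, -73693], [-942498, -285305]]
... * rho(b^-1) = [[-5, 2], [-3, 1]]  ->  [[1438294, -560579], [5568405, -2170301]]
... * rho(a) = [[4, 1], [15, 4]]  ->  [[-2655509, -804022], [-10280895, -3112799]]
... * rho(a) = [[4, 1], [15, 4]]  ->  [[-22682366, -5871597], [-87815565, -22732091]]
... * rho(b) = [[1, -2], [3, -5]]  ->  [[-40297157, 74722717], [-156011838, 289291585]]
tr = -40297157 + 289291585 = 248994428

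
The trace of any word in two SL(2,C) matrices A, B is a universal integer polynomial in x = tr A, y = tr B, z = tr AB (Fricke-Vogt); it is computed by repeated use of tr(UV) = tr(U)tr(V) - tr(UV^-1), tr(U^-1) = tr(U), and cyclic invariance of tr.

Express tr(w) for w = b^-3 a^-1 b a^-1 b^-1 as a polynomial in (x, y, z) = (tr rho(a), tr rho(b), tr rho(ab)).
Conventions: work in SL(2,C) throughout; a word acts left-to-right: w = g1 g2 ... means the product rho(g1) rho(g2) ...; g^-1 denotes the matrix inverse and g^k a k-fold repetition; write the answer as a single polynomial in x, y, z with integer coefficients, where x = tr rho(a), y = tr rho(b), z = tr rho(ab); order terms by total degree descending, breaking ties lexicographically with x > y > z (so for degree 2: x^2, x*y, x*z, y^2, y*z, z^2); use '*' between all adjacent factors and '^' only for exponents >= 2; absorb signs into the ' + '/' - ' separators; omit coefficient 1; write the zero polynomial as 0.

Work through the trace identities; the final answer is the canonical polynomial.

so trace(a^-1) = trace(a) = x
trace(a^-1 b) = trace(b) trace(a) - trace(b a) = x*y - z
trace(b^-1 a^-1) = trace(a^-1) trace(b) - trace(a^-1 b) = z
trace(a^-1 b^-2) = trace(b^-1 a^-1) trace(b) - trace(b^-1 a^-1 b) = y*z - x
reduce: trace(b^-3 a^-1) = trace(a^-1 b^-2) trace(b) - trace(a^-1 b^-1) = y^2*z - x*y - z
trace(b a b a) = trace(a b) trace(a b) - trace(1)   [split at repeated a] = z^2 - 2
trace(a^-1 b a b) = trace(b a b) trace(a) - trace(b a b a) = x*y*z - x^2 - z^2 + 2
trace(a^-1 b a b^-1) = trace(a^-1 b a) trace(b) - trace(a^-1 b a b) = -x*y*z + x^2 + y^2 + z^2 - 2
so trace(a^-1 b a b^-2) = trace(a^-1 b a b^-1) trace(b) - trace(a^-1 b a) = -x*y^2*z + x^2*y + y^3 + y*z^2 - 3*y
so trace(a^-1 b a b^-3) = trace(a^-1 b a b^-2) trace(b) - trace(a^-1 b a b^-1) = -x*y^3*z + x^2*y^2 + y^4 + y^2*z^2 + x*y*z - x^2 - 4*y^2 - z^2 + 2
trace(b^-4 a^-1 b a) = trace(a^-1 b a b^-3) trace(b) - trace(a^-1 b a b^-2) = -x*y^4*z + x^2*y^3 + y^5 + y^3*z^2 + 2*x*y^2*z - 2*x^2*y - 5*y^3 - 2*y*z^2 + 5*y
trace(b^-3 a^-1 b a^-1 b^-1) = trace(b^-4 a^-1 b) trace(a) - trace(b^-4 a^-1 b a) = x*y^4*z - x^2*y^3 - y^5 - y^3*z^2 - x*y^2*z + x^2*y + 5*y^3 + 2*y*z^2 - x*z - 5*y

x*y^4*z - x^2*y^3 - y^5 - y^3*z^2 - x*y^2*z + x^2*y + 5*y^3 + 2*y*z^2 - x*z - 5*y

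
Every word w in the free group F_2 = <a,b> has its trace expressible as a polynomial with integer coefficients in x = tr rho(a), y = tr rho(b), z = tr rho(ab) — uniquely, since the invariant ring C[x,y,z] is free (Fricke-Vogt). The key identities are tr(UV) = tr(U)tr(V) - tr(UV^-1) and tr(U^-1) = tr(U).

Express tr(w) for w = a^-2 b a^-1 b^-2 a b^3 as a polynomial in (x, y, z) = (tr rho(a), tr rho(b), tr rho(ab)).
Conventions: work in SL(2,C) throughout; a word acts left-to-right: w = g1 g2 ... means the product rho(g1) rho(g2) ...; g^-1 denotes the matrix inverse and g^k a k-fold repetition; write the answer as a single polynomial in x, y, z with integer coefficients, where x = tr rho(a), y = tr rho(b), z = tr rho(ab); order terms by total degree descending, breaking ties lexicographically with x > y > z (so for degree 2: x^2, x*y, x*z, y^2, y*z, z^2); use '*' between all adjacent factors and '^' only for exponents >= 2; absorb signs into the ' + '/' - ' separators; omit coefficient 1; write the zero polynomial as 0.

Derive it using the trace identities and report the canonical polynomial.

trace(b^2) = trace(b)*trace(b) - trace(1)  (reduce the b square) = y^2 - 2
trace(b^3) = trace(b)*trace(b^2) - trace(b)  (reduce the b square) = y^3 - 3*y
trace(b^4) = trace(b)*trace(b^3) - trace(b^2)  (reduce the b square) = y^4 - 4*y^2 + 2
trace(b a b) = trace(b)*trace(a b) - trace(a)  (reduce the b square) = y*z - x
trace(b a b^2) = trace(b)*trace(b a b) - trace(b a)  (reduce the b square) = y^2*z - x*y - z
trace(b^4 a) = trace(b)*trace(b a b^2) - trace(b a b)  (reduce the b square) = y^3*z - x*y^2 - 2*y*z + x
trace(a^-1 b^4) = trace(b^4)*trace(a) - trace(b^4 a)  (eliminate a^-1) = x*y^4 - y^3*z - 3*x*y^2 + 2*y*z + x
trace(b^3 a^-2 b) = trace(a^-1 b^4)*trace(a) - trace(a^-1 b^4 a)  (eliminate a^-1) = x^2*y^4 - x*y^3*z - 3*x^2*y^2 - y^4 + 2*x*y*z + x^2 + 4*y^2 - 2
trace(b^2 a b^3) = trace(b)*trace(b^3 a b) - trace(b^3 a)  (reduce the b square) = y^4*z - x*y^3 - 3*y^2*z + 2*x*y + z
trace(a b a b) = trace(b a)*trace(b a) - trace(1)  (split on b) = z^2 - 2
trace(a b a) = trace(a)*trace(b a) - trace(b)  (reduce the a square) = x*z - y
trace(a b^2 a b) = trace(b)*trace(a b a b) - trace(a b a)  (reduce the b square) = y*z^2 - x*z - y
trace(a^2) = trace(a)*trace(a) - trace(1)  (reduce the a square) = x^2 - 2
trace(a b^2 a) = trace(b)*trace(a^2 b) - trace(a^2)  (reduce the b square) = x*y*z - x^2 - y^2 + 2
trace(b a b^2 a b) = trace(b)*trace(a b^2 a b) - trace(a b^2 a)  (reduce the b square) = y^2*z^2 - 2*x*y*z + x^2 - 2
trace(b^2 a b^3 a) = trace(b)*trace(b a b^2 a b) - trace(b a b^2 a)  (reduce the b square) = y^3*z^2 - 2*x*y^2*z + x^2*y - y*z^2 + x*z - y
trace(a^-1 b^2 a b^3) = trace(b^2 a b^3)*trace(a) - trace(b^2 a b^3 a)  (eliminate a^-1) = x*y^4*z - x^2*y^3 - y^3*z^2 - x*y^2*z + x^2*y + y*z^2 + y
trace(b a b^3 a^-2 b) = trace(a^-1 b^2 a b^3)*trace(a) - trace(a^-1 b^2 a b^3 a)  (eliminate a^-1) = x^2*y^4*z - x^3*y^3 - x*y^3*z^2 - x^2*y^2*z - y^4*z + x^3*y + x*y^3 + x*y*z^2 + 3*y^2*z - x*y - z
trace(b^2 a b a b) = trace(b)*trace(b a b a b) - trace(b a b a)  (reduce the b square) = y^2*z^2 - x*y*z - y^2 - z^2 + 2
trace(b a b a b^3) = trace(b)*trace(b^2 a b a b) - trace(b^2 a b a)  (reduce the b square) = y^3*z^2 - x*y^2*z - y^3 - 2*y*z^2 + x*z + 3*y
trace(a b a b a b) = trace(a b a b)*trace(a b) - trace(b a)  (split on a) = z^3 - 3*z
trace(a b a b a) = trace(a)*trace(b a b a) - trace(b a b)  (reduce the a square) = x*z^2 - y*z - x
trace(b a b a b a b) = trace(b)*trace(a b a b a b) - trace(a b a b a)  (reduce the b square) = y*z^3 - x*z^2 - 2*y*z + x
trace(b a b a b^3 a) = trace(b)*trace(b a b a b a b) - trace(b a b a b a)  (reduce the b square) = y^2*z^3 - x*y*z^2 - 2*y^2*z - z^3 + x*y + 3*z
trace(a^-1 b a b a b^3) = trace(b a b a b^3)*trace(a) - trace(b a b a b^3 a)  (eliminate a^-1) = x*y^3*z^2 - x^2*y^2*z - y^2*z^3 - x*y^3 - x*y*z^2 + x^2*z + 2*y^2*z + z^3 + 2*x*y - 3*z
trace(b a b^3 a^-2 b a) = trace(a^-1 b a b a b^3)*trace(a) - trace(a^-1 b a b a b^3 a)  (eliminate a^-1) = x^2*y^3*z^2 - x^3*y^2*z - x*y^2*z^3 - x^2*y^3 - x^2*y*z^2 - y^3*z^2 + x^3*z + 3*x*y^2*z + x*z^3 + 2*x^2*y + y^3 + 2*y*z^2 - 4*x*z - 3*y
trace(a b^3 a^-2 b a^-1 b) = trace(b a b^3 a^-2 b)*trace(a) - trace(b a b^3 a^-2 b a)  (eliminate a^-1) = x^3*y^4*z - x^4*y^3 - 2*x^2*y^3*z^2 - x*y^4*z + x*y^2*z^3 + x^4*y + 2*x^2*y^3 + 2*x^2*y*z^2 + y^3*z^2 - x^3*z - x*z^3 - 3*x^2*y - y^3 - 2*y*z^2 + 3*x*z + 3*y
trace(b^-1 a b^3 a^-2 b a^-1) = trace(a b^3 a^-2 b a^-1)*trace(b) - trace(a b^3 a^-2 b a^-1 b)  (eliminate b^-1) = -x^3*y^4*z + x^4*y^3 + x^2*y^5 + 2*x^2*y^3*z^2 - x*y^2*z^3 - x^4*y - 5*x^2*y^3 - 2*x^2*y*z^2 - y^5 - y^3*z^2 + x^3*z + 2*x*y^2*z + x*z^3 + 4*x^2*y + 5*y^3 + 2*y*z^2 - 3*x*z - 5*y
trace(a^-2 b a^-1 b^-2 a b^3) = trace(b^-1 a b^3 a^-2 b a^-1)*trace(b) - trace(b^-1 a b^3 a^-2 b a^-1 b)  (eliminate b^-1) = -x^3*y^5*z + x^4*y^4 + x^2*y^6 + 2*x^2*y^4*z^2 - x*y^3*z^3 - x^4*y^2 - 6*x^2*y^4 - 2*x^2*y^2*z^2 - y^6 - y^4*z^2 + x^3*y*z + 3*x*y^3*z + x*y*z^3 + 7*x^2*y^2 + 6*y^4 + 2*y^2*z^2 - 5*x*y*z - x^2 - 9*y^2 + 2

-x^3*y^5*z + x^4*y^4 + x^2*y^6 + 2*x^2*y^4*z^2 - x*y^3*z^3 - x^4*y^2 - 6*x^2*y^4 - 2*x^2*y^2*z^2 - y^6 - y^4*z^2 + x^3*y*z + 3*x*y^3*z + x*y*z^3 + 7*x^2*y^2 + 6*y^4 + 2*y^2*z^2 - 5*x*y*z - x^2 - 9*y^2 + 2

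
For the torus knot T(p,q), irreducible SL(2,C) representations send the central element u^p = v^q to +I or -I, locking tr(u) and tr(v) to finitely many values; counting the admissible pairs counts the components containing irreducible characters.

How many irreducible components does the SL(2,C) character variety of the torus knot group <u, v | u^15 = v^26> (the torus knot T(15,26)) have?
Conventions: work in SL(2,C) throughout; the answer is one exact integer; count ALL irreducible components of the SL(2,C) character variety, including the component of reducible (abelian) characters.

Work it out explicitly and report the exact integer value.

176

In the torus knot group T(15,26), u^15 = v^26 is central, so an irreducible representation sends it to +I or -I (Schur).
So on each irreducible component the traces are pinned: tr(u) = 2*cos(pi*alpha/15) with 1 <= alpha <= 14, tr(v) = 2*cos(pi*beta/26) with 1 <= beta <= 25.
Consistency of u^15 = (-1)^alpha I with v^26 = (-1)^beta I forces alpha = beta (mod 2).
Enumerate parity-matched pairs: 7*13 odd-odd plus 7*12 even-even gives 175.
That is 175 components of irreducible characters, and with the reducible (abelian) component the total is 176.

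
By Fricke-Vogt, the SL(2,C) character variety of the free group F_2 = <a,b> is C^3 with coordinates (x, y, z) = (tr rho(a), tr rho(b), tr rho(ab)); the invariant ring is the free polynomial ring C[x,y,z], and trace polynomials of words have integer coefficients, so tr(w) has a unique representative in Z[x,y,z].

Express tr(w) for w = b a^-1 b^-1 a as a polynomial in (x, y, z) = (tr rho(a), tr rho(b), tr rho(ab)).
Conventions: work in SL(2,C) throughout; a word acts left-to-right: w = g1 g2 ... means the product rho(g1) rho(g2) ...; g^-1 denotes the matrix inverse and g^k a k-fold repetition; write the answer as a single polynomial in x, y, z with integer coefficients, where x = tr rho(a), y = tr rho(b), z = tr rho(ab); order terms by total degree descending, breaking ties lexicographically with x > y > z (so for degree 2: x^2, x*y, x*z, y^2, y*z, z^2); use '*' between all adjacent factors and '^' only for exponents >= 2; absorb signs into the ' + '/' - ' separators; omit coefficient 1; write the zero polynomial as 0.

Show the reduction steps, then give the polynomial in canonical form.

trace(b a b) = trace(b) trace(a b) - trace(a) = y*z - x
and trace(b a b a) = trace(b a) trace(b a) - trace(1) = z^2 - 2
trace(a b a^-1 b) = trace(b a b) trace(a) - trace(b a b a) = x*y*z - x^2 - z^2 + 2
and trace(b a^-1 b^-1 a) = trace(a b a^-1) trace(b) - trace(a b a^-1 b) = -x*y*z + x^2 + y^2 + z^2 - 2

-x*y*z + x^2 + y^2 + z^2 - 2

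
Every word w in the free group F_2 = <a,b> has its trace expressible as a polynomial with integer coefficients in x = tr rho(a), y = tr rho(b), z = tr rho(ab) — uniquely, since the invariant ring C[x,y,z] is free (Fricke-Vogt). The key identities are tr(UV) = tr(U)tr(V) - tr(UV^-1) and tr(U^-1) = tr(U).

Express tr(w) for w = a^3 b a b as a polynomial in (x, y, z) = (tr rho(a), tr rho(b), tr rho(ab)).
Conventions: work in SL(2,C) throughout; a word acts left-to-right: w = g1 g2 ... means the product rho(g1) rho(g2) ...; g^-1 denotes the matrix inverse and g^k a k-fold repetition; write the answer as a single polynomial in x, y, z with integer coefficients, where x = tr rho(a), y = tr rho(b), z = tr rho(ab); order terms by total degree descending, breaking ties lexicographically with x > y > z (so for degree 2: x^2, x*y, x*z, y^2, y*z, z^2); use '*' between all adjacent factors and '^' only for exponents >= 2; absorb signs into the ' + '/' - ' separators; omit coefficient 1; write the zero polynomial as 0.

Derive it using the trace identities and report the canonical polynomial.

trace(b a b a) = trace(a b) trace(a b) - trace(1)   [split at repeated a] = z^2 - 2
so trace(b a b) = trace(b) trace(a b) - trace(a) = y*z - x
reduce: trace(b a b a^2) = trace(a) trace(b a b a) - trace(b a b) = x*z^2 - y*z - x
trace(a^3 b a b) = trace(a) trace(b a b a^2) - trace(b a b a) = x^2*z^2 - x*y*z - x^2 - z^2 + 2

x^2*z^2 - x*y*z - x^2 - z^2 + 2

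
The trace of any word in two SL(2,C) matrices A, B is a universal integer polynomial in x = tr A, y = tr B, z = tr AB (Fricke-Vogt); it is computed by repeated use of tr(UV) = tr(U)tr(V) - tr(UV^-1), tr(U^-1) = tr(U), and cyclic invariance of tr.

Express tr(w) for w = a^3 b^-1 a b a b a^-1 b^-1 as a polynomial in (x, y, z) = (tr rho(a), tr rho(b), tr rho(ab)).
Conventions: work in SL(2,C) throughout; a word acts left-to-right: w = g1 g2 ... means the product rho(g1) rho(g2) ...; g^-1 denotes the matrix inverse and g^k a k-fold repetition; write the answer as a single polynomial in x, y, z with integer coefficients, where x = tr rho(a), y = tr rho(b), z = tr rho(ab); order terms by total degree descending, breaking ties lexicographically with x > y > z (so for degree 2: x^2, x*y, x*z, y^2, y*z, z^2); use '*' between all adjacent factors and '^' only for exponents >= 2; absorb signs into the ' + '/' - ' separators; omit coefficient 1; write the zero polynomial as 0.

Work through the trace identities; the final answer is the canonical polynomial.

-x^4*y^2*z^2 + x^5*y*z + x^3*y^3*z + 2*x^3*y*z^3 - x^4*z^2 + x^2*y^2*z^2 - x^2*z^4 - 6*x^3*y*z - 2*x*y^3*z - 3*x*y*z^3 + x^4 + 5*x^2*z^2 + y^2*z^2 + z^4 + 8*x*y*z - 4*x^2 - 4*z^2 + 2

trace(b a b a) = trace(b a)*trace(b a) - trace(1)   [split at repeated b] = z^2 - 2
and trace(b a b) = trace(b)*trace(a b) - trace(a) = y*z - x
trace(a b a b a) = trace(a)*trace(b a b a) - trace(b a b) = x*z^2 - y*z - x
and trace(a b a b a^2) = trace(a)*trace(a b a b a) - trace(a b a b) = x^2*z^2 - x*y*z - x^2 - z^2 + 2
next, trace(b a b a b a) = trace(a b)*trace(a b a b) - trace(a^-1 b^-1)   [split at repeated a] = z^3 - 3*z
and trace(a b a) = trace(a)*trace(b a) - trace(b) = x*z - y
and trace(b a b a b) = trace(b)*trace(a b a b) - trace(a b a) = y*z^2 - x*z - y
trace(a b a b a^2 b) = trace(a)*trace(b a b a b a) - trace(b a b a b) = x*z^3 - y*z^2 - 2*x*z + y
trace(a^2 b^-1 a b a b) = trace(a b a b a^2)*trace(b) - trace(a b a b a^2 b) = x^2*y*z^2 - x*y^2*z - x*z^3 - x^2*y + 2*x*z + y
and trace(a^2 b a) = trace(a)*trace(b a^2) - trace(b a) = x^2*z - x*y - z
trace(a b a b^2 a) = trace(b)*trace(a^2 b a b) - trace(a^2 b a) = x*y*z^2 - x^2*z - y^2*z + z
and trace(a b a b^2 a^2) = trace(a)*trace(a b a b^2 a) - trace(a b a b^2) = x^2*y*z^2 - x^3*z - x*y^2*z - y*z^2 + 2*x*z + y
trace(a b a b^2 a^3) = trace(a)*trace(a b a b^2 a^2) - trace(a b a b^2 a) = x^3*y*z^2 - x^4*z - x^2*y^2*z - 2*x*y*z^2 + 3*x^2*z + y^2*z + x*y - z
trace(b a b a b^2 a^2) = trace(b)*trace(a^2 b a b a b) - trace(a^2 b a b a) = x*y*z^3 - x^2*z^2 - y^2*z^2 - x*y*z + x^2 + y^2 + z^2 - 2
trace(b a b a b^2 a) = trace(b)*trace(a b a b a b) - trace(a b a b a) = y*z^3 - x*z^2 - 2*y*z + x
trace(a b a b^2 a^3 b) = trace(a)*trace(b a b a b^2 a^2) - trace(b a b a b^2 a) = x^2*y*z^3 - x^3*z^2 - x*y^2*z^2 - x^2*y*z - y*z^3 + x^3 + x*y^2 + 2*x*z^2 + 2*y*z - 3*x
next, trace(b a^3 b^-1 a b a b) = trace(a b a b^2 a^3)*trace(b) - trace(a b a b^2 a^3 b) = x^3*y^2*z^2 - x^4*y*z - x^2*y^3*z - x^2*y*z^3 + x^3*z^2 - x*y^2*z^2 + 4*x^2*y*z + y^3*z + y*z^3 - x^3 - 2*x*z^2 - 3*y*z + 3*x
trace(b a b a b a^3) = trace(a)*trace(b a b a b a^2) - trace(b a b a b a) = x^2*z^3 - x*y*z^2 - 2*x^2*z - z^3 + x*y + 3*z
trace(a b a b a b a^3) = trace(a)*trace(b a b a b a^3) - trace(b a b a b a^2) = x^3*z^3 - x^2*y*z^2 - 2*x^3*z - 2*x*z^3 + x^2*y + y*z^2 + 5*x*z - y
trace(b a b a b a b a) = trace(b a)*trace(b a b a b a) - trace(b^-1 a^-1 b^-1 a^-1)   [split at repeated b] = z^4 - 4*z^2 + 2
trace(a b a b a b a b a) = trace(a)*trace(b a b a b a b a) - trace(b a b a b a b) = x*z^4 - y*z^3 - 3*x*z^2 + 2*y*z + x
trace(a b a b a b a^3 b) = trace(a)*trace(a b a b a b a b a) - trace(a b a b a b a b) = x^2*z^4 - x*y*z^3 - 3*x^2*z^2 - z^4 + 2*x*y*z + x^2 + 4*z^2 - 2
next, trace(b a^3 b^-1 a b a b a) = trace(a b a b a b a^3)*trace(b) - trace(a b a b a b a^3 b) = x^3*y*z^3 - x^2*y^2*z^2 - x^2*z^4 - 2*x^3*y*z - x*y*z^3 + x^2*y^2 + 3*x^2*z^2 + y^2*z^2 + z^4 + 3*x*y*z - x^2 - y^2 - 4*z^2 + 2
next, trace(a^3 b^-1 a b a b a^-1 b) = trace(b a^3 b^-1 a b a b)*trace(a) - trace(b a^3 b^-1 a b a b a) = x^4*y^2*z^2 - x^5*y*z - x^3*y^3*z - 2*x^3*y*z^3 + x^4*z^2 + x^2*z^4 + 6*x^3*y*z + x*y^3*z + 2*x*y*z^3 - x^4 - x^2*y^2 - 5*x^2*z^2 - y^2*z^2 - z^4 - 6*x*y*z + 4*x^2 + y^2 + 4*z^2 - 2
next, trace(a^3 b^-1 a b a b a^-1 b^-1) = trace(a^3 b^-1 a b a b a^-1)*trace(b) - trace(a^3 b^-1 a b a b a^-1 b) = -x^4*y^2*z^2 + x^5*y*z + x^3*y^3*z + 2*x^3*y*z^3 - x^4*z^2 + x^2*y^2*z^2 - x^2*z^4 - 6*x^3*y*z - 2*x*y^3*z - 3*x*y*z^3 + x^4 + 5*x^2*z^2 + y^2*z^2 + z^4 + 8*x*y*z - 4*x^2 - 4*z^2 + 2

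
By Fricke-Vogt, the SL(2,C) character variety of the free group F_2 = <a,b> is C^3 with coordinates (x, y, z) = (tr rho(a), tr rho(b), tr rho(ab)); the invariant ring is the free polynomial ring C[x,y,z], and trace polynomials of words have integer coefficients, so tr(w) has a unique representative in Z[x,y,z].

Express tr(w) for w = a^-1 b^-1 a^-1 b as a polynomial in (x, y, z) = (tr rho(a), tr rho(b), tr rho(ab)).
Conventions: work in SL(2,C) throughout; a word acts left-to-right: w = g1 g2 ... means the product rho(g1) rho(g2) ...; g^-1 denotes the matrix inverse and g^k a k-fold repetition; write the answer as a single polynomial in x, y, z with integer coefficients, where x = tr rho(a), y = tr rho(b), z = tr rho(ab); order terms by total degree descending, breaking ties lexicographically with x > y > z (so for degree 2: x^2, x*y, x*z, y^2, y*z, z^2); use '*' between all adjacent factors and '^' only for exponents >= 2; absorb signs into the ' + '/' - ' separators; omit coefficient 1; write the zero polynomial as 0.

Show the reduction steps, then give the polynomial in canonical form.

x*y*z - y^2 - z^2 + 2

trace(a^-1 b) = trace(b)*trace(a) - trace(b a)  (eliminate a^-1) = x*y - z
use: trace(a^-1 b a^-1) = trace(a^-1 b)*trace(a) - trace(a^-1 b a)  (eliminate a^-1) = x^2*y - x*z - y
use: trace(b^2) = trace(b)*trace(b) - trace(1)  (reduce the b square) = y^2 - 2
use: trace(b^2 a) = trace(b)*trace(a b) - trace(a)  (reduce the b square) = y*z - x
use: trace(b a^-1 b) = trace(b^2)*trace(a) - trace(b^2 a)  (eliminate a^-1) = x*y^2 - y*z - x
trace(b a b a) = trace(a b)*trace(a b) - trace(1)  (split on a) = z^2 - 2
trace(b a^-1 b a) = trace(b a b)*trace(a) - trace(b a b a)  (eliminate a^-1) = x*y*z - x^2 - z^2 + 2
use: trace(a^-1 b a^-1 b) = trace(b a^-1 b)*trace(a) - trace(b a^-1 b a)  (eliminate a^-1) = x^2*y^2 - 2*x*y*z + z^2 - 2
apply: trace(a^-1 b^-1 a^-1 b) = trace(a^-1 b a^-1)*trace(b) - trace(a^-1 b a^-1 b)  (eliminate b^-1) = x*y*z - y^2 - z^2 + 2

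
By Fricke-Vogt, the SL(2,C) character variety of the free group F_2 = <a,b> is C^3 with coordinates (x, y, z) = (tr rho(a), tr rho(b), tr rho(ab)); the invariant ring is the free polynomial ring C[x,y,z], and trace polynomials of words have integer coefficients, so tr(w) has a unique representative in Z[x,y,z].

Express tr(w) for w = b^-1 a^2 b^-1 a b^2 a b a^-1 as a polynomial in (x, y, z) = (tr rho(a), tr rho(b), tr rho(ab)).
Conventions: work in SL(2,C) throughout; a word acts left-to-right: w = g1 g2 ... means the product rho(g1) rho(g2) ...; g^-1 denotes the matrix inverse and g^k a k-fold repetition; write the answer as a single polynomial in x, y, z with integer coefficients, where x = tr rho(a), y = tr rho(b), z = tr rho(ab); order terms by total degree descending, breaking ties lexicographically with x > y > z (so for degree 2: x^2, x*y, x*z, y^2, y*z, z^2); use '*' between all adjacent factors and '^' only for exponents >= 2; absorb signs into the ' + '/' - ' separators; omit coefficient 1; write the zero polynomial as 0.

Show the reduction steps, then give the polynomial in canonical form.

-x^3*y^3*z^2 + 2*x^4*y^2*z + x^2*y^4*z + 2*x^2*y^2*z^3 - x^5*y - x^3*y^3 - 3*x^3*y*z^2 - x*y*z^4 + x^4*z - 5*x^2*y^2*z + x^2*z^3 - y^4*z - y^2*z^3 + 5*x^3*y + x*y^3 + 5*x*y*z^2 - 3*x^2*z + 4*y^2*z - 5*x*y - z

next, trace(b^2 a) = trace(b)*trace(a b) - trace(a) = y*z - x
trace(b^2) = trace(b)*trace(b) - trace(1) = y^2 - 2
trace(b^2 a^2) = trace(a)*trace(b^2 a) - trace(b^2) = x*y*z - x^2 - y^2 + 2
trace(a^2 b^2 a) = trace(a)*trace(b^2 a^2) - trace(b^2 a) = x^2*y*z - x^3 - x*y^2 - y*z + 3*x
trace(a b^2 a^3) = trace(a)*trace(a^2 b^2 a) - trace(a^2 b^2) = x^3*y*z - x^4 - x^2*y^2 - 2*x*y*z + 4*x^2 + y^2 - 2
next, trace(b a b a) = trace(b a)*trace(b a) - trace(1)   [split at repeated b] = z^2 - 2
next, trace(a^2 b a b) = trace(a)*trace(b a b a) - trace(b a b) = x*z^2 - y*z - x
trace(b a^2) = trace(a)*trace(b a) - trace(b) = x*z - y
and trace(a^2 b a) = trace(a)*trace(b a^2) - trace(b a) = x^2*z - x*y - z
trace(b a b^2 a^2) = trace(b)*trace(a^2 b a b) - trace(a^2 b a) = x*y*z^2 - x^2*z - y^2*z + z
trace(b a b^2 a) = trace(b)*trace(a b a b) - trace(a b a) = y*z^2 - x*z - y
trace(a b^2 a^3 b) = trace(a)*trace(b a b^2 a^2) - trace(b a b^2 a) = x^2*y*z^2 - x^3*z - x*y^2*z - y*z^2 + 2*x*z + y
next, trace(a^2 b^-1 a b^2 a) = trace(a b^2 a^3)*trace(b) - trace(a b^2 a^3 b) = x^3*y^2*z - x^4*y - x^2*y^3 - x^2*y*z^2 + x^3*z - x*y^2*z + 4*x^2*y + y^3 + y*z^2 - 2*x*z - 3*y
next, trace(a^2 b a b a) = trace(a)*trace(b a b a^2) - trace(b a b a) = x^2*z^2 - x*y*z - x^2 - z^2 + 2
trace(a b a^4 b) = trace(a)*trace(a^2 b a b a) - trace(a^2 b a b) = x^3*z^2 - x^2*y*z - x^3 - 2*x*z^2 + y*z + 3*x
trace(a^2 b a^2) = trace(a)*trace(a^2 b a) - trace(a^2 b) = x^3*z - x^2*y - 2*x*z + y
next, trace(a b a^4) = trace(a)*trace(a^2 b a^2) - trace(a^2 b a) = x^4*z - x^3*y - 3*x^2*z + 2*x*y + z
and trace(a^3 b^2 a b a) = trace(b)*trace(a b a^4 b) - trace(a b a^4) = x^3*y*z^2 - x^4*z - x^2*y^2*z - 2*x*y*z^2 + 3*x^2*z + y^2*z + x*y - z
trace(a b a b a b) = trace(a b)*trace(a b a b) - trace(a^-1 b^-1)   [split at repeated a] = z^3 - 3*z
and trace(b^2 a b a b a) = trace(b)*trace(a b a b a b) - trace(a b a b a) = y*z^3 - x*z^2 - 2*y*z + x
trace(b^2 a b a b) = trace(b)*trace(b a b a b) - trace(b a b a) = y^2*z^2 - x*y*z - y^2 - z^2 + 2
and trace(b^2 a b a b a^2) = trace(a)*trace(b^2 a b a b a) - trace(b^2 a b a b) = x*y*z^3 - x^2*z^2 - y^2*z^2 - x*y*z + x^2 + y^2 + z^2 - 2
next, trace(a^3 b^2 a b a b) = trace(a)*trace(b^2 a b a b a^2) - trace(b^2 a b a b a) = x^2*y*z^3 - x^3*z^2 - x*y^2*z^2 - x^2*y*z - y*z^3 + x^3 + x*y^2 + 2*x*z^2 + 2*y*z - 3*x
trace(a b^2 a b a b^-1 a^2) = trace(a^3 b^2 a b a)*trace(b) - trace(a^3 b^2 a b a b) = x^3*y^2*z^2 - x^4*y*z - x^2*y^3*z - x^2*y*z^3 + x^3*z^2 - x*y^2*z^2 + 4*x^2*y*z + y^3*z + y*z^3 - x^3 - 2*x*z^2 - 3*y*z + 3*x
and trace(b a b^2 a b) = trace(b)*trace(a b^2 a b) - trace(a b^2 a) = y^2*z^2 - 2*x*y*z + x^2 - 2
next, trace(b a b^2 a b a^2) = trace(a)*trace(b a b^2 a b a) - trace(b a b^2 a b) = x*y*z^3 - x^2*z^2 - y^2*z^2 + 2
trace(a^2 b a b^2 a b a) = trace(a)*trace(b a b^2 a b a^2) - trace(b a b^2 a b a) = x^2*y*z^3 - x^3*z^2 - x*y^2*z^2 - y*z^3 + x*z^2 + 2*y*z + x
next, trace(a b a b a b a b) = trace(b a b a)*trace(b a b a) - trace(1)   [split at repeated b] = z^4 - 4*z^2 + 2
trace(a b a b a b a) = trace(a)*trace(b a b a b a) - trace(b a b a b) = x*z^3 - y*z^2 - 2*x*z + y
next, trace(b a b^2 a b a b a) = trace(b)*trace(a b a b a b a b) - trace(a b a b a b a) = y*z^4 - x*z^3 - 3*y*z^2 + 2*x*z + y
next, trace(a b^2 a b a) = trace(b)*trace(a b a^2 b) - trace(a b a^2) = x*y*z^2 - x^2*z - y^2*z + z
and trace(b a b^2 a b a b) = trace(b)*trace(a b^2 a b a b) - trace(a b^2 a b a) = y^2*z^3 - 2*x*y*z^2 + x^2*z - y^2*z + x*y - z
trace(a^2 b a b^2 a b a b) = trace(a)*trace(b a b^2 a b a b a) - trace(b a b^2 a b a b) = x*y*z^4 - x^2*z^3 - y^2*z^3 - x*y*z^2 + x^2*z + y^2*z + z
next, trace(a b^2 a b a b^-1 a^2 b) = trace(a^2 b a b^2 a b a)*trace(b) - trace(a^2 b a b^2 a b a b) = x^2*y^2*z^3 - x^3*y*z^2 - x*y^3*z^2 - x*y*z^4 + x^2*z^3 + 2*x*y*z^2 - x^2*z + y^2*z + x*y - z
trace(b^-1 a^2 b^-1 a b^2 a b a) = trace(a b^2 a b a b^-1 a^2)*trace(b) - trace(a b^2 a b a b^-1 a^2 b) = x^3*y^3*z^2 - x^4*y^2*z - x^2*y^4*z - 2*x^2*y^2*z^3 + 2*x^3*y*z^2 + x*y*z^4 + 4*x^2*y^2*z - x^2*z^3 + y^4*z + y^2*z^3 - x^3*y - 4*x*y*z^2 + x^2*z - 4*y^2*z + 2*x*y + z
trace(b^-1 a^2 b^-1 a b^2 a b a^-1) = trace(b^-1 a^2 b^-1 a b^2 a b)*trace(a) - trace(b^-1 a^2 b^-1 a b^2 a b a) = -x^3*y^3*z^2 + 2*x^4*y^2*z + x^2*y^4*z + 2*x^2*y^2*z^3 - x^5*y - x^3*y^3 - 3*x^3*y*z^2 - x*y*z^4 + x^4*z - 5*x^2*y^2*z + x^2*z^3 - y^4*z - y^2*z^3 + 5*x^3*y + x*y^3 + 5*x*y*z^2 - 3*x^2*z + 4*y^2*z - 5*x*y - z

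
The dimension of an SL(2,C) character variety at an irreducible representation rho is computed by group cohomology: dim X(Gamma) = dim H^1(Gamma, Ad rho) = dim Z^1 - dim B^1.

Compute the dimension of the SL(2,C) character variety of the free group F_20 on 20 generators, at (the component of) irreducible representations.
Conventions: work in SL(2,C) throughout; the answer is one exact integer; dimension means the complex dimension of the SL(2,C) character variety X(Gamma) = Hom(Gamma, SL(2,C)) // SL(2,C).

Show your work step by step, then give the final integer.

Here Gamma is free of rank 20 — no relator constrains a cocycle.
Z^1(Gamma, Ad rho) = (sl_2)^20: a cocycle is a free choice of one sl_2 vector per generator, so dim Z^1 = 3*20 = 60.
Irreducibility makes the coboundary map sl_2 -> Z^1 injective (trivial centralizer), so dim B^1 = 3.
Therefore dim X = 60 - 3 = 57.

57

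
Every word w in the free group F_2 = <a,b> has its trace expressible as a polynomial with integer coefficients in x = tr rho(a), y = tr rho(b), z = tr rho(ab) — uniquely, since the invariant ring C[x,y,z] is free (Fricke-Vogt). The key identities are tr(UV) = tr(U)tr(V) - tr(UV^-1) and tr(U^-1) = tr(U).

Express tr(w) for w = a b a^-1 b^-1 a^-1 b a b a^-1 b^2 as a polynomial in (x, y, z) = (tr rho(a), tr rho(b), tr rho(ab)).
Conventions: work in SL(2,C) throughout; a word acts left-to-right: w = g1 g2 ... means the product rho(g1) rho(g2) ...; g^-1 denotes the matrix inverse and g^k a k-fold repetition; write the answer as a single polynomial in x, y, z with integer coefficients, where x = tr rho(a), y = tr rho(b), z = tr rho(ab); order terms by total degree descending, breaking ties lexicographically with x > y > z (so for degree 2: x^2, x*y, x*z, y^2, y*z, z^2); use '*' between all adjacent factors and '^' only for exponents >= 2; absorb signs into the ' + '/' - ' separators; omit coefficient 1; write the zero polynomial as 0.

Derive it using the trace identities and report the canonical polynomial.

trace(a b^2) = trace(b) trace(a b) - trace(a) = y*z - x
trace(b^2 a b) = trace(b) trace(a b^2) - trace(a b) = y^2*z - x*y - z
trace(b^3 a b) = trace(b) trace(b^2 a b) - trace(b^2 a) = y^3*z - x*y^2 - 2*y*z + x
trace(a b a b) = trace(a b) trace(a b) - trace(1)   [split at repeated a] = z^2 - 2
trace(a b a) = trace(a) trace(b a) - trace(b) = x*z - y
trace(a b a b^2) = trace(b) trace(a b a b) - trace(a b a) = y*z^2 - x*z - y
trace(a b^3 a b) = trace(b) trace(a b a b^2) - trace(a b a b) = y^2*z^2 - x*y*z - y^2 - z^2 + 2
trace(a^2) = trace(a) trace(a) - trace(1) = x^2 - 2
trace(a^2 b^2) = trace(b) trace(a^2 b) - trace(a^2) = x*y*z - x^2 - y^2 + 2
trace(a b^3 a) = trace(b) trace(a^2 b^2) - trace(a^2 b) = x*y^2*z - x^2*y - y^3 - x*z + 3*y
trace(b a b^3 a b) = trace(b) trace(a b^3 a b) - trace(a b^3 a) = y^3*z^2 - 2*x*y^2*z + x^2*y - y*z^2 + x*z - y
trace(a b a b a b) = trace(a b a b) trace(a b) - trace(b a)   [split at repeated a] = z^3 - 3*z
trace(a b a b a) = trace(a) trace(b a b a) - trace(b a b) = x*z^2 - y*z - x
trace(a b a b^2 a b) = trace(b) trace(a b a b a b) - trace(a b a b a) = y*z^3 - x*z^2 - 2*y*z + x
trace(a^2 b a) = trace(a) trace(a b a) - trace(a b) = x^2*z - x*y - z
trace(a b a b^2 a) = trace(b) trace(a^2 b a b) - trace(a^2 b a) = x*y*z^2 - x^2*z - y^2*z + z
trace(b a b^2 a b a b) = trace(b) trace(a b a b^2 a b) - trace(a b a b^2 a) = y^2*z^3 - 2*x*y*z^2 + x^2*z - y^2*z + x*y - z
trace(b a b a b^3 a b) = trace(b) trace(b a b^2 a b a b) - trace(b a b^2 a b a) = y^3*z^3 - 2*x*y^2*z^2 + x^2*y*z - y^3*z - y*z^3 + x*y^2 + x*z^2 + y*z - x
trace(a b a b a b a b) = trace(a b) trace(a b a b a b) - trace(a^-1 b^-1 a^-1 b^-1)   [split at repeated a] = z^4 - 4*z^2 + 2
trace(a b a b a b a) = trace(a) trace(b a b a b a) - trace(b a b a b) = x*z^3 - y*z^2 - 2*x*z + y
trace(b a b a b a b a b) = trace(b) trace(a b a b a b a b) - trace(a b a b a b a) = y*z^4 - x*z^3 - 3*y*z^2 + 2*x*z + y
trace(b a b a b^3 a b a) = trace(b) trace(b a b a b a b a b) - trace(b a b a b a b a) = y^2*z^4 - x*y*z^3 - 3*y^2*z^2 - z^4 + 2*x*y*z + y^2 + 4*z^2 - 2
trace(a b a b^3 a b a^-1 b) = trace(b a b a b^3 a b) trace(a) - trace(b a b a b^3 a b a) = x*y^3*z^3 - 2*x^2*y^2*z^2 - y^2*z^4 + x^3*y*z - x*y^3*z + x^2*y^2 + x^2*z^2 + 3*y^2*z^2 + z^4 - x*y*z - x^2 - y^2 - 4*z^2 + 2
trace(b a b^3 a b a^-1 b^-1 a) = trace(a b a b^3 a b a^-1) trace(b) - trace(a b a b^3 a b a^-1 b) = -x*y^3*z^3 + 2*x^2*y^2*z^2 + y^4*z^2 + y^2*z^4 - x^3*y*z - x*y^3*z - x^2*z^2 - 4*y^2*z^2 - z^4 + 2*x*y*z + x^2 + 4*z^2 - 2
trace(b^2 a b a^-1 b^-1 a^-1 b a b) = trace(b a b^3 a b a^-1 b^-1) trace(a) - trace(b a b^3 a b a^-1 b^-1 a) = x*y^3*z^3 - 2*x^2*y^2*z^2 - y^4*z^2 - y^2*z^4 + x^3*y*z + 2*x*y^3*z - x^2*y^2 + x^2*z^2 + 4*y^2*z^2 + z^4 - 4*x*y*z - 4*z^2 + 2
trace(b a b^2 a b) = trace(b) trace(a b^2 a b) - trace(a b^2 a) = y^2*z^2 - 2*x*y*z + x^2 - 2
trace(a b a b^2 a b a) = trace(a) trace(b a b^2 a b a) - trace(b a b^2 a b) = x*y*z^3 - x^2*z^2 - y^2*z^2 + 2
trace(b a b a b^2 a b a b) = trace(b) trace(a b a b^2 a b a b) - trace(a b a b^2 a b a) = y^2*z^4 - 2*x*y*z^3 + x^2*z^2 - 2*y^2*z^2 + 2*x*y*z + y^2 - 2
trace(a b a b a b a b a b) = trace(b a b a) trace(b a b a b a) - trace(b^-1 a^-1)   [split at repeated b] = z^5 - 5*z^3 + 5*z
trace(a b a b a b a b a) = trace(a) trace(b a b a b a b a) - trace(b a b a b a b) = x*z^4 - y*z^3 - 3*x*z^2 + 2*y*z + x
trace(b a b a b^2 a b a b a) = trace(b) trace(a b a b a b a b a b) - trace(a b a b a b a b a) = y*z^5 - x*z^4 - 4*y*z^3 + 3*x*z^2 + 3*y*z - x
trace(a^-1 b a b a b^2 a b a b) = trace(b a b a b^2 a b a b) trace(a) - trace(b a b a b^2 a b a b a) = x*y^2*z^4 - 2*x^2*y*z^3 - y*z^5 + x^3*z^2 - 2*x*y^2*z^2 + x*z^4 + 2*x^2*y*z + 4*y*z^3 + x*y^2 - 3*x*z^2 - 3*y*z - x
trace(b^-1 a^-1 b a b a b^2 a b a) = trace(a^-1 b a b a b^2 a b a) trace(b) - trace(a^-1 b a b a b^2 a b a b) = -x*y^2*z^4 + 2*x^2*y*z^3 + y^3*z^3 + y*z^5 - x^3*z^2 - x*z^4 - x^2*y*z - y^3*z - 4*y*z^3 + 3*x*z^2 + 2*y*z + x
trace(b^2 a b a^-1 b^-1 a^-1 b a b a) = trace(b^-1 a^-1 b a b a b^2 a b) trace(a) - trace(b^-1 a^-1 b a b a b^2 a b a) = x*y^2*z^4 - 2*x^2*y*z^3 - y^3*z^3 - y*z^5 + x^3*z^2 + x*y^2*z^2 + x*z^4 + y^3*z + 4*y*z^3 - x*y^2 - 4*x*z^2 - 2*y*z + x
trace(a b a^-1 b^-1 a^-1 b a b a^-1 b^2) = trace(b^2 a b a^-1 b^-1 a^-1 b a b) trace(a) - trace(b^2 a b a^-1 b^-1 a^-1 b a b a) = x^2*y^3*z^3 - 2*x^3*y^2*z^2 - x*y^4*z^2 - 2*x*y^2*z^4 + x^4*y*z + 2*x^2*y^3*z + 2*x^2*y*z^3 + y^3*z^3 + y*z^5 - x^3*y^2 + 3*x*y^2*z^2 - 4*x^2*y*z - y^3*z - 4*y*z^3 + x*y^2 + 2*y*z + x

x^2*y^3*z^3 - 2*x^3*y^2*z^2 - x*y^4*z^2 - 2*x*y^2*z^4 + x^4*y*z + 2*x^2*y^3*z + 2*x^2*y*z^3 + y^3*z^3 + y*z^5 - x^3*y^2 + 3*x*y^2*z^2 - 4*x^2*y*z - y^3*z - 4*y*z^3 + x*y^2 + 2*y*z + x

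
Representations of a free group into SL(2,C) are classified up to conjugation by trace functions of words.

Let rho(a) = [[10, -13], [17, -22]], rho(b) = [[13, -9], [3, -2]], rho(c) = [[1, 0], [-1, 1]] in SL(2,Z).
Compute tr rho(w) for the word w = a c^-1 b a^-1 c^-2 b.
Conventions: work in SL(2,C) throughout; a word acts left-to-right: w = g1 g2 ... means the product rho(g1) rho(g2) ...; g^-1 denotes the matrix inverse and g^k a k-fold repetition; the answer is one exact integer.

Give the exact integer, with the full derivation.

rho(a) = [[10, -13], [17, -22]]
... * rho(c^-1) = [[1, 0], [1, 1]]  ->  [[-3, -13], [-5, -22]]
... * rho(b) = [[13, -9], [3, -2]]  ->  [[-78, 53], [-131, 89]]
... * rho(a^-1) = [[-22, 13], [-17, 10]]  ->  [[815, -484], [1369, -813]]
... * rho(c^-1) = [[1, 0], [1, 1]]  ->  [[331, -484], [556, -813]]
... * rho(c^-1) = [[1, 0], [1, 1]]  ->  [[-153, -484], [-257, -813]]
... * rho(b) = [[13, -9], [3, -2]]  ->  [[-3441, 2345], [-5780, 3939]]
tr = -3441 + 3939 = 498

498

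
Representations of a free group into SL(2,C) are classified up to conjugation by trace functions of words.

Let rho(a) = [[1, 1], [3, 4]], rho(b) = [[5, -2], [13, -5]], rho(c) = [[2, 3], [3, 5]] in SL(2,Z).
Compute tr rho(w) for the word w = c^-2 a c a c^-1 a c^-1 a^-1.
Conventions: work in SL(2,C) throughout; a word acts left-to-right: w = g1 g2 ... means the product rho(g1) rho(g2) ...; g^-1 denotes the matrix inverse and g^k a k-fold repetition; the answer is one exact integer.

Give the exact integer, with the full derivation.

-8825

rho(c^-1) = [[5, -3], [-3, 2]]
... * rho(c^-1) = [[5, -3], [-3, 2]]  ->  [[34, -21], [-21, 13]]
... * rho(a) = [[1, 1], [3, 4]]  ->  [[-29, -50], [18, 31]]
... * rho(c) = [[2, 3], [3, 5]]  ->  [[-208, -337], [129, 209]]
... * rho(a) = [[1, 1], [3, 4]]  ->  [[-1219, -1556], [756, 965]]
... * rho(c^-1) = [[5, -3], [-3, 2]]  ->  [[-1427, 545], [885, -338]]
... * rho(a) = [[1, 1], [3, 4]]  ->  [[208, 753], [-129, -467]]
... * rho(c^-1) = [[5, -3], [-3, 2]]  ->  [[-1219, 882], [756, -547]]
... * rho(a^-1) = [[4, -1], [-3, 1]]  ->  [[-7522, 2101], [4665, -1303]]
tr = -7522 + -1303 = -8825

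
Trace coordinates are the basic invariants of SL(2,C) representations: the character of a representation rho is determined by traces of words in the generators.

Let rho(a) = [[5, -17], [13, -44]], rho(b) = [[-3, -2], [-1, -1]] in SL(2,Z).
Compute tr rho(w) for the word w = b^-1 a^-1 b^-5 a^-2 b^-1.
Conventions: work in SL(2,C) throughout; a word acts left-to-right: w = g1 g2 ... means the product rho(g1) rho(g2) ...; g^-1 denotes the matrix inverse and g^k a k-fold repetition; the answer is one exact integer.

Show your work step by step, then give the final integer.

3161776

rho(b^-1) = [[-1, 2], [1, -3]]
... * rho(a^-1) = [[-44, 17], [-13, 5]]  ->  [[18, -7], [-5, 2]]
... * rho(b^-1) = [[-1, 2], [1, -3]]  ->  [[-25, 57], [7, -16]]
... * rho(b^-1) = [[-1, 2], [1, -3]]  ->  [[82, -221], [-23, 62]]
... * rho(b^-1) = [[-1, 2], [1, -3]]  ->  [[-303, 827], [85, -232]]
... * rho(b^-1) = [[-1, 2], [1, -3]]  ->  [[1130, -3087], [-317, 866]]
... * rho(b^-1) = [[-1, 2], [1, -3]]  ->  [[-4217, 11521], [1183, -3232]]
... * rho(a^-1) = [[-44, 17], [-13, 5]]  ->  [[35775, -14084], [-10036, 3951]]
... * rho(a^-1) = [[-44, 17], [-13, 5]]  ->  [[-1391008, 537755], [390221, -150857]]
... * rho(b^-1) = [[-1, 2], [1, -3]]  ->  [[1928763, -4395281], [-541078, 1233013]]
tr = 1928763 + 1233013 = 3161776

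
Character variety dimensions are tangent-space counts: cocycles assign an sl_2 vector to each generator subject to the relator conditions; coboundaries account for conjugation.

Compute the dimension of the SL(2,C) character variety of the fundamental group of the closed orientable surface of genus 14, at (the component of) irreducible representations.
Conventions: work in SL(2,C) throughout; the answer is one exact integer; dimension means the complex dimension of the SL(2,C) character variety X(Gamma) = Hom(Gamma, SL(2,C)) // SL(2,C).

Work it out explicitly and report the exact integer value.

78

pi_1 of the closed genus-14 surface has 28 generators bound by the single product-of-commutators relator.
Unconstrained cocycle data is one sl_2 vector per generator (84 dimensions), cut by the relator condition d_2(z) = 0.
d_2 is surjective at irreducible rho (its cokernel H^2 is dual to H^0 = 0), so dim Z^1 = 84 - 3 = 81.
As always at irreducible rho, dim B^1 = 3.
dim H^1 = 81 - 3 = 78 = dim X.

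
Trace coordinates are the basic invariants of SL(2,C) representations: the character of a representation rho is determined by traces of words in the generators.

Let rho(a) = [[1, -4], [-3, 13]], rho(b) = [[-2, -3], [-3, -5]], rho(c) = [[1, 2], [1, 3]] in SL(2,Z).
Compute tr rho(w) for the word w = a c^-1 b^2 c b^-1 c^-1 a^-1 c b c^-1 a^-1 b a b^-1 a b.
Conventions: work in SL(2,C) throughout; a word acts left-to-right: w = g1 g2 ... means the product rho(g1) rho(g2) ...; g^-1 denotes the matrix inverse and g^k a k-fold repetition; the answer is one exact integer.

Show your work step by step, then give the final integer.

55792530215

rho(a) = [[1, -4], [-3, 13]]
... * rho(c^-1) = [[3, -2], [-1, 1]]  ->  [[7, -6], [-22, 19]]
... * rho(b) = [[-2, -3], [-3, -5]]  ->  [[4, 9], [-13, -29]]
... * rho(b) = [[-2, -3], [-3, -5]]  ->  [[-35, -57], [113, 184]]
... * rho(c) = [[1, 2], [1, 3]]  ->  [[-92, -241], [297, 778]]
... * rho(b^-1) = [[-5, 3], [3, -2]]  ->  [[-263, 206], [849, -665]]
... * rho(c^-1) = [[3, -2], [-1, 1]]  ->  [[-995, 732], [3212, -2363]]
... * rho(a^-1) = [[13, 4], [3, 1]]  ->  [[-10739, -3248], [34667, 10485]]
... * rho(c) = [[1, 2], [1, 3]]  ->  [[-13987, -31222], [45152, 100789]]
... * rho(b) = [[-2, -3], [-3, -5]]  ->  [[121640, 198071], [-392671, -639401]]
... * rho(c^-1) = [[3, -2], [-1, 1]]  ->  [[166849, -45209], [-538612, 145941]]
... * rho(a^-1) = [[13, 4], [3, 1]]  ->  [[2033410, 622187], [-6564133, -2008507]]
... * rho(b) = [[-2, -3], [-3, -5]]  ->  [[-5933381, -9211165], [19153787, 29734934]]
... * rho(a) = [[1, -4], [-3, 13]]  ->  [[21700114, -96011621], [-70051015, 309938994]]
... * rho(b^-1) = [[-5, 3], [3, -2]]  ->  [[-396535433, 257123584], [1280072057, -830031033]]
... * rho(a) = [[1, -4], [-3, 13]]  ->  [[-1167906185, 4928748324], [3770165156, -15910691657]]
... * rho(b) = [[-2, -3], [-3, -5]]  ->  [[-12450432602, -21140023065], [40191744659, 68242962817]]
tr = -12450432602 + 68242962817 = 55792530215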